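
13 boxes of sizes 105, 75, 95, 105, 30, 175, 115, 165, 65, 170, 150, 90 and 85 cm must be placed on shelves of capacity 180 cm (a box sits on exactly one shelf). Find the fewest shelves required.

9

Total = 175 + 170 + 165 + 150 + 115 + 105 + 105 + 95 + 90 + 85 + 75 + 65 + 30 = 1425 cm.
Lower bound: ⌈1425/180⌉ = 8 shelves.
A packing using 9 shelves:
  shelf 1: 175 = 175
  shelf 2: 170 = 170
  shelf 3: 165 = 165
  shelf 4: 150 + 30 = 180
  shelf 5: 115 + 65 = 180
  shelf 6: 105 + 75 = 180
  shelf 7: 105 = 105
  shelf 8: 95 + 85 = 180
  shelf 9: 90 = 90
No arrangement into 8 shelves stays within capacity, so 9 is optimal.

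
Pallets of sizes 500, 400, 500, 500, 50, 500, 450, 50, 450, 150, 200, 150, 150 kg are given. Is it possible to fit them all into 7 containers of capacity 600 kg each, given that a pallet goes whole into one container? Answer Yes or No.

No

Total = 4050 kg; ⌈4050/600⌉ = 7.
The bound of 7 does not rule out 7, but exhaustive search shows no assignment into 7 containers of capacity 600 kg exists — the minimum is 8.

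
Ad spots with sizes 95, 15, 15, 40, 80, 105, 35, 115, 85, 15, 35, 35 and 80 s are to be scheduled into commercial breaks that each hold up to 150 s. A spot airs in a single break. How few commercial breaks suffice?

6

Total = 115 + 105 + 95 + 85 + 80 + 80 + 40 + 35 + 35 + 35 + 15 + 15 + 15 = 750 s.
Lower bound: ⌈750/150⌉ = 5 commercial breaks.
Also, 6 ad spots each exceed 75 s, and no two of those can share a break, so at least 6 commercial breaks are needed.
A packing using 6 commercial breaks:
  break 1: 115 + 35 = 150
  break 2: 105 + 40 = 145
  break 3: 95 + 35 + 15 = 145
  break 4: 85 + 35 + 15 + 15 = 150
  break 5: 80 = 80
  break 6: 80 = 80
This matches the lower bound, so 6 is optimal.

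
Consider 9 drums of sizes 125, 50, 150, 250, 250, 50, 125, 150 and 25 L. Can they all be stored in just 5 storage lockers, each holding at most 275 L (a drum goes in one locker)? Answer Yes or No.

A valid assignment using 5 storage lockers:
  locker 1: 250 + 25 = 275
  locker 2: 250 = 250
  locker 3: 150 + 125 = 275
  locker 4: 150 + 125 = 275
  locker 5: 50 + 50 = 100
Every load is within 275 L, so 5 storage lockers suffice.

Yes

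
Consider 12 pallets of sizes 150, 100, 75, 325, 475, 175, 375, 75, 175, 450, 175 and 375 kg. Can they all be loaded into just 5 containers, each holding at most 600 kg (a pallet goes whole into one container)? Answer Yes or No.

No

Total = 2925 kg; ⌈2925/600⌉ = 5.
The bound of 5 does not rule out 5, but exhaustive search shows no assignment into 5 containers of capacity 600 kg exists — the minimum is 6.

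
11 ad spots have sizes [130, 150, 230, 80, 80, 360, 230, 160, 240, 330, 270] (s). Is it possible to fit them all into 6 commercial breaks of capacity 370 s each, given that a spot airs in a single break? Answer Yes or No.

No

Total = 2260 s; ⌈2260/370⌉ = 7.
At least 7 commercial breaks are required, but only 6 are allowed.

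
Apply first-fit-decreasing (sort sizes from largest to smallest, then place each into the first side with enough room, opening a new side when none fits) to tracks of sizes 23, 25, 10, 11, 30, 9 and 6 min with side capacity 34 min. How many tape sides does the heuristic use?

4

Sorted descending: 30, 25, 23, 11, 10, 9, 6.
  30 → side 1 (new)  [load 30/34]
  25 → side 2 (new)  [load 25/34]
  23 → side 3 (new)  [load 23/34]
  11 → side 3  [load 34/34]
  10 → side 4 (new)  [load 10/34]
  9 → side 2  [load 34/34]
  6 → side 4  [load 16/34]
4 tape sides opened.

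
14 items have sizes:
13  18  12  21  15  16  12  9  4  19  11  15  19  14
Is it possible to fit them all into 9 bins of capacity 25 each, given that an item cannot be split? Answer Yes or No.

No

Total = 198; ⌈198/25⌉ = 8.
9 items each exceed half the capacity and cannot share a bin, forcing at least 9 bins.
The bound of 9 does not rule out 9, but exhaustive search shows no assignment into 9 bins of capacity 25 exists — the minimum is 10.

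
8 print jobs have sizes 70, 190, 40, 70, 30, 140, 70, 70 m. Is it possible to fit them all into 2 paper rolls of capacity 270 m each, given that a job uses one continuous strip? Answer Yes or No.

No

Total = 680 m; ⌈680/270⌉ = 3.
At least 3 paper rolls are required, but only 2 are allowed.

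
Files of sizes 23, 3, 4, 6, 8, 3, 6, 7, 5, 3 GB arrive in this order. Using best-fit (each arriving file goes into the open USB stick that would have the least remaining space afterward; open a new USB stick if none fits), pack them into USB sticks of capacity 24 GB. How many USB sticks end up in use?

  23 → USB stick 1 (new)  [load 23/24]
  3 → USB stick 2 (new)  [load 3/24]
  4 → USB stick 2  [load 7/24]
  6 → USB stick 2  [load 13/24]
  8 → USB stick 2  [load 21/24]
  3 → USB stick 2  [load 24/24]
  6 → USB stick 3 (new)  [load 6/24]
  7 → USB stick 3  [load 13/24]
  5 → USB stick 3  [load 18/24]
  3 → USB stick 3  [load 21/24]
3 USB sticks opened.

3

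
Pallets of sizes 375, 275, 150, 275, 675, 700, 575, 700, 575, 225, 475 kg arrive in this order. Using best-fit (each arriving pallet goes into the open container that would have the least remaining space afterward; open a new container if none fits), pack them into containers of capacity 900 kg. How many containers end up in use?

  375 → container 1 (new)  [load 375/900]
  275 → container 1  [load 650/900]
  150 → container 1  [load 800/900]
  275 → container 2 (new)  [load 275/900]
  675 → container 3 (new)  [load 675/900]
  700 → container 4 (new)  [load 700/900]
  575 → container 2  [load 850/900]
  700 → container 5 (new)  [load 700/900]
  575 → container 6 (new)  [load 575/900]
  225 → container 3  [load 900/900]
  475 → container 7 (new)  [load 475/900]
7 containers opened.

7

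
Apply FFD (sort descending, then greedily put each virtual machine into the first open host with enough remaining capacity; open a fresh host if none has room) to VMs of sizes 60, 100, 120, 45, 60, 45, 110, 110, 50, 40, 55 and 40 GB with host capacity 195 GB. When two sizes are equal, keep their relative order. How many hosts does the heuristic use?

5

Sorted descending: 120, 110, 110, 100, 60, 60, 55, 50, 45, 45, 40, 40.
  120 → host 1 (new)  [load 120/195]
  110 → host 2 (new)  [load 110/195]
  110 → host 3 (new)  [load 110/195]
  100 → host 4 (new)  [load 100/195]
  60 → host 1  [load 180/195]
  60 → host 2  [load 170/195]
  55 → host 3  [load 165/195]
  50 → host 4  [load 150/195]
  45 → host 4  [load 195/195]
  45 → host 5 (new)  [load 45/195]
  40 → host 5  [load 85/195]
  40 → host 5  [load 125/195]
5 hosts opened.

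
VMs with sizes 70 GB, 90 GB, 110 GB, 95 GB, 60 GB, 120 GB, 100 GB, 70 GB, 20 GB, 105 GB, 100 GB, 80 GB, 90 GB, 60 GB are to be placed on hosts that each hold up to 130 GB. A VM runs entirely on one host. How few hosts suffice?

Total = 120 + 110 + 105 + 100 + 100 + 95 + 90 + 90 + 80 + 70 + 70 + 60 + 60 + 20 = 1170 GB.
Lower bound: ⌈1170/130⌉ = 9 hosts.
Also, 11 VMs each exceed 65 GB, and no two of those can share a host, so at least 11 hosts are needed.
A packing using 11 hosts:
  host 1: 120 = 120
  host 2: 110 + 20 = 130
  host 3: 105 = 105
  host 4: 100 = 100
  host 5: 100 = 100
  host 6: 95 = 95
  host 7: 90 = 90
  host 8: 90 = 90
  host 9: 80 = 80
  host 10: 70 + 60 = 130
  host 11: 70 + 60 = 130
This matches the lower bound, so 11 is optimal.

11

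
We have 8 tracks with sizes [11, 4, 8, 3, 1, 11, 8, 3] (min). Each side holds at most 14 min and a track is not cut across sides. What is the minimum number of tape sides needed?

Total = 11 + 11 + 8 + 8 + 4 + 3 + 3 + 1 = 49 min.
Lower bound: ⌈49/14⌉ = 4 tape sides.
A packing using 4 tape sides:
  side 1: 11 + 3 = 14
  side 2: 11 + 3 = 14
  side 3: 8 + 4 + 1 = 13
  side 4: 8 = 8
This matches the lower bound, so 4 is optimal.

4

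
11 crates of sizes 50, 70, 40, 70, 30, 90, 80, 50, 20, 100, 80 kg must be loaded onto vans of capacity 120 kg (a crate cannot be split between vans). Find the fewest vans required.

Total = 100 + 90 + 80 + 80 + 70 + 70 + 50 + 50 + 40 + 30 + 20 = 680 kg.
Lower bound: ⌈680/120⌉ = 6 vans.
A packing using 6 vans:
  van 1: 100 + 20 = 120
  van 2: 90 + 30 = 120
  van 3: 80 + 40 = 120
  van 4: 80 = 80
  van 5: 70 + 50 = 120
  van 6: 70 + 50 = 120
This matches the lower bound, so 6 is optimal.

6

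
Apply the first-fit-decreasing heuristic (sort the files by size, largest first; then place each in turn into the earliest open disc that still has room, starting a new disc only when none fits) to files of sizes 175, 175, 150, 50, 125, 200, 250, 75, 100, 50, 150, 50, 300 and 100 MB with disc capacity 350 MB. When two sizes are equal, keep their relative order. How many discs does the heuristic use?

Sorted descending: 300, 250, 200, 175, 175, 150, 150, 125, 100, 100, 75, 50, 50, 50.
  300 → disc 1 (new)  [load 300/350]
  250 → disc 2 (new)  [load 250/350]
  200 → disc 3 (new)  [load 200/350]
  175 → disc 4 (new)  [load 175/350]
  175 → disc 4  [load 350/350]
  150 → disc 3  [load 350/350]
  150 → disc 5 (new)  [load 150/350]
  125 → disc 5  [load 275/350]
  100 → disc 2  [load 350/350]
  100 → disc 6 (new)  [load 100/350]
  75 → disc 5  [load 350/350]
  50 → disc 1  [load 350/350]
  50 → disc 6  [load 150/350]
  50 → disc 6  [load 200/350]
6 discs opened.

6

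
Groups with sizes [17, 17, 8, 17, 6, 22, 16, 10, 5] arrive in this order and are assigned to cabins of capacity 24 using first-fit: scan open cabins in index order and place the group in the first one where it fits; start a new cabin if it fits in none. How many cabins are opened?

  17 → cabin 1 (new)  [load 17/24]
  17 → cabin 2 (new)  [load 17/24]
  8 → cabin 3 (new)  [load 8/24]
  17 → cabin 4 (new)  [load 17/24]
  6 → cabin 1  [load 23/24]
  22 → cabin 5 (new)  [load 22/24]
  16 → cabin 3  [load 24/24]
  10 → cabin 6 (new)  [load 10/24]
  5 → cabin 2  [load 22/24]
6 cabins opened.

6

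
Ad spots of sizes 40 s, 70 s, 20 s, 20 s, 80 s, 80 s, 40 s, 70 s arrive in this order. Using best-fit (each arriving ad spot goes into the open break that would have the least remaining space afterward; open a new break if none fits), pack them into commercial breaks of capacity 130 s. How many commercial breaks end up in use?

4

  40 → break 1 (new)  [load 40/130]
  70 → break 1  [load 110/130]
  20 → break 1  [load 130/130]
  20 → break 2 (new)  [load 20/130]
  80 → break 2  [load 100/130]
  80 → break 3 (new)  [load 80/130]
  40 → break 3  [load 120/130]
  70 → break 4 (new)  [load 70/130]
4 commercial breaks opened.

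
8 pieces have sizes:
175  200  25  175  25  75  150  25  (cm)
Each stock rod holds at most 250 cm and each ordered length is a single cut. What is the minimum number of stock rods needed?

4

Total = 200 + 175 + 175 + 150 + 75 + 25 + 25 + 25 = 850 cm.
Lower bound: ⌈850/250⌉ = 4 stock rods.
A packing using 4 stock rods:
  stock rod 1: 200 + 25 + 25 = 250
  stock rod 2: 175 + 75 = 250
  stock rod 3: 175 + 25 = 200
  stock rod 4: 150 = 150
This matches the lower bound, so 4 is optimal.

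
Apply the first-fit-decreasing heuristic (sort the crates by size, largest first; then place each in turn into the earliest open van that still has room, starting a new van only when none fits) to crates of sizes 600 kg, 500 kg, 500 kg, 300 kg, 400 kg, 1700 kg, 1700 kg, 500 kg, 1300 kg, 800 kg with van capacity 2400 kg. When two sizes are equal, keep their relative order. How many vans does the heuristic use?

4

Sorted descending: 1700, 1700, 1300, 800, 600, 500, 500, 500, 400, 300.
  1700 → van 1 (new)  [load 1700/2400]
  1700 → van 2 (new)  [load 1700/2400]
  1300 → van 3 (new)  [load 1300/2400]
  800 → van 3  [load 2100/2400]
  600 → van 1  [load 2300/2400]
  500 → van 2  [load 2200/2400]
  500 → van 4 (new)  [load 500/2400]
  500 → van 4  [load 1000/2400]
  400 → van 4  [load 1400/2400]
  300 → van 3  [load 2400/2400]
4 vans opened.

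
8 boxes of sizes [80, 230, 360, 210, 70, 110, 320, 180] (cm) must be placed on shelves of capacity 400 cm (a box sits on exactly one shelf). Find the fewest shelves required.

5

Total = 360 + 320 + 230 + 210 + 180 + 110 + 80 + 70 = 1560 cm.
Lower bound: ⌈1560/400⌉ = 4 shelves.
A packing using 5 shelves:
  shelf 1: 360 = 360
  shelf 2: 320 + 80 = 400
  shelf 3: 230 + 110 = 340
  shelf 4: 210 + 180 = 390
  shelf 5: 70 = 70
No arrangement into 4 shelves stays within capacity, so 5 is optimal.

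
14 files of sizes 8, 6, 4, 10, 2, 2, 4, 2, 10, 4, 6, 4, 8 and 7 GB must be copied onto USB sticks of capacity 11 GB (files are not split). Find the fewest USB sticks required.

Total = 10 + 10 + 8 + 8 + 7 + 6 + 6 + 4 + 4 + 4 + 4 + 2 + 2 + 2 = 77 GB.
Lower bound: ⌈77/11⌉ = 7 USB sticks.
A packing using 8 USB sticks:
  USB stick 1: 10 = 10
  USB stick 2: 10 = 10
  USB stick 3: 8 + 2 = 10
  USB stick 4: 8 + 2 = 10
  USB stick 5: 7 + 4 = 11
  USB stick 6: 6 + 4 = 10
  USB stick 7: 6 + 4 = 10
  USB stick 8: 4 + 2 = 6
No arrangement into 7 USB sticks stays within capacity, so 8 is optimal.

8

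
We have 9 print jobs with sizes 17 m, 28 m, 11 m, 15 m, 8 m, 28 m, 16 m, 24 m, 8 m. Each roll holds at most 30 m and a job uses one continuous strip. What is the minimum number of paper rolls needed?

Total = 28 + 28 + 24 + 17 + 16 + 15 + 11 + 8 + 8 = 155 m.
Lower bound: ⌈155/30⌉ = 6 paper rolls.
A packing using 6 paper rolls:
  roll 1: 28 = 28
  roll 2: 28 = 28
  roll 3: 24 = 24
  roll 4: 17 + 11 = 28
  roll 5: 16 + 8 = 24
  roll 6: 15 + 8 = 23
This matches the lower bound, so 6 is optimal.

6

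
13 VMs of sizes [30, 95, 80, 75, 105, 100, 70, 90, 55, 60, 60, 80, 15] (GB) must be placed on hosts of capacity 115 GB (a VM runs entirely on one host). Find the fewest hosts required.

10

Total = 105 + 100 + 95 + 90 + 80 + 80 + 75 + 70 + 60 + 60 + 55 + 30 + 15 = 915 GB.
Lower bound: ⌈915/115⌉ = 8 hosts.
Also, 10 VMs each exceed 115/2 GB, and no two of those can share a host, so at least 10 hosts are needed.
A packing using 10 hosts:
  host 1: 105 = 105
  host 2: 100 + 15 = 115
  host 3: 95 = 95
  host 4: 90 = 90
  host 5: 80 + 30 = 110
  host 6: 80 = 80
  host 7: 75 = 75
  host 8: 70 = 70
  host 9: 60 + 55 = 115
  host 10: 60 = 60
This matches the lower bound, so 10 is optimal.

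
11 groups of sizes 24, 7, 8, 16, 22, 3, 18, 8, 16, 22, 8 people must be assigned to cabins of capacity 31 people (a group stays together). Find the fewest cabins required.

Total = 24 + 22 + 22 + 18 + 16 + 16 + 8 + 8 + 8 + 7 + 3 = 152 people.
Lower bound: ⌈152/31⌉ = 5 cabins.
Also, 6 groups each exceed 31/2 people, and no two of those can share a cabin, so at least 6 cabins are needed.
A packing using 6 cabins:
  cabin 1: 24 + 7 = 31
  cabin 2: 22 + 8 = 30
  cabin 3: 22 + 8 = 30
  cabin 4: 18 + 8 + 3 = 29
  cabin 5: 16 = 16
  cabin 6: 16 = 16
This matches the lower bound, so 6 is optimal.

6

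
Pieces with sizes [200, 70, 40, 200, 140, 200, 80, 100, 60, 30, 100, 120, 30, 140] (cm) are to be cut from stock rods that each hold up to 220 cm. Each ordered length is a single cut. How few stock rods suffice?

Total = 200 + 200 + 200 + 140 + 140 + 120 + 100 + 100 + 80 + 70 + 60 + 40 + 30 + 30 = 1510 cm.
Lower bound: ⌈1510/220⌉ = 7 stock rods.
A packing using 8 stock rods:
  stock rod 1: 200 = 200
  stock rod 2: 200 = 200
  stock rod 3: 200 = 200
  stock rod 4: 140 + 80 = 220
  stock rod 5: 140 + 70 = 210
  stock rod 6: 120 + 100 = 220
  stock rod 7: 100 + 60 + 40 = 200
  stock rod 8: 30 + 30 = 60
No arrangement into 7 stock rods stays within capacity, so 8 is optimal.

8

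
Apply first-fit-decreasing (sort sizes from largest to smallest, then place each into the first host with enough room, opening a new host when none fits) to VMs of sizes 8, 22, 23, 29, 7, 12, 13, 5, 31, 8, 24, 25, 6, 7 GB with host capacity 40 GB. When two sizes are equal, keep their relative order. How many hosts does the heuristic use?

6

Sorted descending: 31, 29, 25, 24, 23, 22, 13, 12, 8, 8, 7, 7, 6, 5.
  31 → host 1 (new)  [load 31/40]
  29 → host 2 (new)  [load 29/40]
  25 → host 3 (new)  [load 25/40]
  24 → host 4 (new)  [load 24/40]
  23 → host 5 (new)  [load 23/40]
  22 → host 6 (new)  [load 22/40]
  13 → host 3  [load 38/40]
  12 → host 4  [load 36/40]
  8 → host 1  [load 39/40]
  8 → host 2  [load 37/40]
  7 → host 5  [load 30/40]
  7 → host 5  [load 37/40]
  6 → host 6  [load 28/40]
  5 → host 6  [load 33/40]
6 hosts opened.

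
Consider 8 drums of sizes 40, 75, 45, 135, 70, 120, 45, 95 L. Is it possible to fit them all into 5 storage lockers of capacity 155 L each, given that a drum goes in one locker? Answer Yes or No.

A valid assignment using 5 storage lockers:
  locker 1: 135 = 135
  locker 2: 120 = 120
  locker 3: 95 + 45 = 140
  locker 4: 75 + 70 = 145
  locker 5: 45 + 40 = 85
Every load is within 155 L, so 5 storage lockers suffice.

Yes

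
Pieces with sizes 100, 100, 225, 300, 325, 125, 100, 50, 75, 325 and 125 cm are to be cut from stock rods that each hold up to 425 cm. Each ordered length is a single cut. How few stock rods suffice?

5

Total = 325 + 325 + 300 + 225 + 125 + 125 + 100 + 100 + 100 + 75 + 50 = 1850 cm.
Lower bound: ⌈1850/425⌉ = 5 stock rods.
A packing using 5 stock rods:
  stock rod 1: 325 + 100 = 425
  stock rod 2: 325 + 100 = 425
  stock rod 3: 300 + 125 = 425
  stock rod 4: 225 + 125 + 75 = 425
  stock rod 5: 100 + 50 = 150
This matches the lower bound, so 5 is optimal.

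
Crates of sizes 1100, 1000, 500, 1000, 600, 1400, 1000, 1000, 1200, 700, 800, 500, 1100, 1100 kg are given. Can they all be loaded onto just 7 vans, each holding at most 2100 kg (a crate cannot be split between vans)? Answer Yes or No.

A valid assignment using 7 vans:
  van 1: 1400 + 700 = 2100
  van 2: 1200 + 800 = 2000
  van 3: 1100 + 1000 = 2100
  van 4: 1100 + 1000 = 2100
  van 5: 1100 + 1000 = 2100
  van 6: 1000 + 600 + 500 = 2100
  van 7: 500 = 500
Every load is within 2100 kg, so 7 vans suffice.

Yes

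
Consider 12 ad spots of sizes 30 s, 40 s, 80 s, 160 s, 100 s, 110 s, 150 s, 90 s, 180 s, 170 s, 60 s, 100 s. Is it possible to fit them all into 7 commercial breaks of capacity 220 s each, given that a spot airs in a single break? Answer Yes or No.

Yes

A valid assignment using 7 commercial breaks:
  break 1: 180 + 40 = 220
  break 2: 170 + 30 = 200
  break 3: 160 + 60 = 220
  break 4: 150 = 150
  break 5: 110 + 100 = 210
  break 6: 100 + 90 = 190
  break 7: 80 = 80
Every load is within 220 s, so 7 commercial breaks suffice.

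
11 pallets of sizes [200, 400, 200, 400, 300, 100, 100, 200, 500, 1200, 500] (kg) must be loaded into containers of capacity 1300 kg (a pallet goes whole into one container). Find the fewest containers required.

4

Total = 1200 + 500 + 500 + 400 + 400 + 300 + 200 + 200 + 200 + 100 + 100 = 4100 kg.
Lower bound: ⌈4100/1300⌉ = 4 containers.
A packing using 4 containers:
  container 1: 1200 + 100 = 1300
  container 2: 500 + 500 + 300 = 1300
  container 3: 400 + 400 + 200 + 200 + 100 = 1300
  container 4: 200 = 200
This matches the lower bound, so 4 is optimal.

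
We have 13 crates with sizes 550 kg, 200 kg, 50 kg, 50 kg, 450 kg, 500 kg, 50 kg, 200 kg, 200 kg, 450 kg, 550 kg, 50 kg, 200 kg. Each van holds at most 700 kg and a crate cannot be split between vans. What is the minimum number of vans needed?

6

Total = 550 + 550 + 500 + 450 + 450 + 200 + 200 + 200 + 200 + 50 + 50 + 50 + 50 = 3500 kg.
Lower bound: ⌈3500/700⌉ = 5 vans.
A packing using 6 vans:
  van 1: 550 + 50 + 50 + 50 = 700
  van 2: 550 + 50 = 600
  van 3: 500 + 200 = 700
  van 4: 450 + 200 = 650
  van 5: 450 + 200 = 650
  van 6: 200 = 200
No arrangement into 5 vans stays within capacity, so 6 is optimal.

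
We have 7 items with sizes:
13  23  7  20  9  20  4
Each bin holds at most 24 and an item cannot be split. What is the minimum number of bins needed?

Total = 23 + 20 + 20 + 13 + 9 + 7 + 4 = 96.
Lower bound: ⌈96/24⌉ = 4 bins.
A packing using 5 bins:
  bin 1: 23 = 23
  bin 2: 20 + 4 = 24
  bin 3: 20 = 20
  bin 4: 13 + 9 = 22
  bin 5: 7 = 7
No arrangement into 4 bins stays within capacity, so 5 is optimal.

5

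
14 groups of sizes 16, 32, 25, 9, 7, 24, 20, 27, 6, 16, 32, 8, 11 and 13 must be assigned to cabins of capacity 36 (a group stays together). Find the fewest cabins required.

Total = 32 + 32 + 27 + 25 + 24 + 20 + 16 + 16 + 13 + 11 + 9 + 8 + 7 + 6 = 246.
Lower bound: ⌈246/36⌉ = 7 cabins.
A packing using 8 cabins:
  cabin 1: 32 = 32
  cabin 2: 32 = 32
  cabin 3: 27 + 9 = 36
  cabin 4: 25 + 11 = 36
  cabin 5: 24 + 8 = 32
  cabin 6: 20 + 16 = 36
  cabin 7: 16 + 13 + 7 = 36
  cabin 8: 6 = 6
No arrangement into 7 cabins stays within capacity, so 8 is optimal.

8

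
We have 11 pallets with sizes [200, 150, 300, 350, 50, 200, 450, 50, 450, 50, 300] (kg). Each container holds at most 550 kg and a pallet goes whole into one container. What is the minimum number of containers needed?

5

Total = 450 + 450 + 350 + 300 + 300 + 200 + 200 + 150 + 50 + 50 + 50 = 2550 kg.
Lower bound: ⌈2550/550⌉ = 5 containers.
A packing using 5 containers:
  container 1: 450 + 50 + 50 = 550
  container 2: 450 + 50 = 500
  container 3: 350 + 200 = 550
  container 4: 300 + 200 = 500
  container 5: 300 + 150 = 450
This matches the lower bound, so 5 is optimal.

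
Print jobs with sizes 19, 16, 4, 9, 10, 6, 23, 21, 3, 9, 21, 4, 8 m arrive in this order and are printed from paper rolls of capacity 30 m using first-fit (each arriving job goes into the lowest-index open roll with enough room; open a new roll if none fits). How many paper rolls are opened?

  19 → roll 1 (new)  [load 19/30]
  16 → roll 2 (new)  [load 16/30]
  4 → roll 1  [load 23/30]
  9 → roll 2  [load 25/30]
  10 → roll 3 (new)  [load 10/30]
  6 → roll 1  [load 29/30]
  23 → roll 4 (new)  [load 23/30]
  21 → roll 5 (new)  [load 21/30]
  3 → roll 2  [load 28/30]
  9 → roll 3  [load 19/30]
  21 → roll 6 (new)  [load 21/30]
  4 → roll 3  [load 23/30]
  8 → roll 5  [load 29/30]
6 paper rolls opened.

6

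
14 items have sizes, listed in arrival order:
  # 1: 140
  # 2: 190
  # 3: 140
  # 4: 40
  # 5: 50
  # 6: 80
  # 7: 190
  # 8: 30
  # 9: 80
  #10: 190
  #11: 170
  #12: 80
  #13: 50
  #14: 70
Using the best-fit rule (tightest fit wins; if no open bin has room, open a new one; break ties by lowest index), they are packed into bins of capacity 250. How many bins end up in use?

7

  140 → bin 1 (new)  [load 140/250]
  190 → bin 2 (new)  [load 190/250]
  140 → bin 3 (new)  [load 140/250]
  40 → bin 2  [load 230/250]
  50 → bin 1  [load 190/250]
  80 → bin 3  [load 220/250]
  190 → bin 4 (new)  [load 190/250]
  30 → bin 3  [load 250/250]
  80 → bin 5 (new)  [load 80/250]
  190 → bin 6 (new)  [load 190/250]
  170 → bin 5  [load 250/250]
  80 → bin 7 (new)  [load 80/250]
  50 → bin 1  [load 240/250]
  70 → bin 7  [load 150/250]
7 bins opened.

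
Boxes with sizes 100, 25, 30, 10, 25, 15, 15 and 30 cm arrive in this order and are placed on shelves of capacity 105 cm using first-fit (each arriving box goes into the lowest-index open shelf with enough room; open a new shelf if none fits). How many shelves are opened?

3

  100 → shelf 1 (new)  [load 100/105]
  25 → shelf 2 (new)  [load 25/105]
  30 → shelf 2  [load 55/105]
  10 → shelf 2  [load 65/105]
  25 → shelf 2  [load 90/105]
  15 → shelf 2  [load 105/105]
  15 → shelf 3 (new)  [load 15/105]
  30 → shelf 3  [load 45/105]
3 shelves opened.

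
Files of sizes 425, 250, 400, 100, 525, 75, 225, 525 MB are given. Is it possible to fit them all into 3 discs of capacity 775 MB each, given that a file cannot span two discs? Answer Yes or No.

No

Total = 2525 MB; ⌈2525/775⌉ = 4.
At least 4 discs are required, but only 3 are allowed.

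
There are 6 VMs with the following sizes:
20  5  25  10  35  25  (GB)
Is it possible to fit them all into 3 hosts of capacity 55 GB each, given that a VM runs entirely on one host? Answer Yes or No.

Yes

A valid assignment using 3 hosts:
  host 1: 35 + 20 = 55
  host 2: 25 + 25 + 5 = 55
  host 3: 10 = 10
Every load is within 55 GB, so 3 hosts suffice.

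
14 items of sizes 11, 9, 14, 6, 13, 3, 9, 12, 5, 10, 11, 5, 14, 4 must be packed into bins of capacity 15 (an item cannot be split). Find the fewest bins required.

Total = 14 + 14 + 13 + 12 + 11 + 11 + 10 + 9 + 9 + 6 + 5 + 5 + 4 + 3 = 126.
Lower bound: ⌈126/15⌉ = 9 bins.
A packing using 9 bins:
  bin 1: 14 = 14
  bin 2: 14 = 14
  bin 3: 13 = 13
  bin 4: 12 + 3 = 15
  bin 5: 11 + 4 = 15
  bin 6: 11 = 11
  bin 7: 10 + 5 = 15
  bin 8: 9 + 6 = 15
  bin 9: 9 + 5 = 14
This matches the lower bound, so 9 is optimal.

9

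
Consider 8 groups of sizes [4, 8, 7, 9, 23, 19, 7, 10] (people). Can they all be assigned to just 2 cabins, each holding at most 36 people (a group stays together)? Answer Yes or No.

Total = 87 people; ⌈87/36⌉ = 3.
At least 3 cabins are required, but only 2 are allowed.

No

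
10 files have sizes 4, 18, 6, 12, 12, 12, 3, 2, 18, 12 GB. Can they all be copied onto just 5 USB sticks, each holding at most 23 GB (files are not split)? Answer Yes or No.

Total = 99 GB; ⌈99/23⌉ = 5.
6 files each exceed half the capacity and cannot share a USB stick, forcing at least 6 USB sticks.
At least 6 USB sticks are required, but only 5 are allowed.

No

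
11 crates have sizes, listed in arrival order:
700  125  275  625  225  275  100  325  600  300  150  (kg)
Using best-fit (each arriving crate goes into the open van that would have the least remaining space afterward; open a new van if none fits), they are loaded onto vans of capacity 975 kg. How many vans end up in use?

  700 → van 1 (new)  [load 700/975]
  125 → van 1  [load 825/975]
  275 → van 2 (new)  [load 275/975]
  625 → van 2  [load 900/975]
  225 → van 3 (new)  [load 225/975]
  275 → van 3  [load 500/975]
  100 → van 1  [load 925/975]
  325 → van 3  [load 825/975]
  600 → van 4 (new)  [load 600/975]
  300 → van 4  [load 900/975]
  150 → van 3  [load 975/975]
4 vans opened.

4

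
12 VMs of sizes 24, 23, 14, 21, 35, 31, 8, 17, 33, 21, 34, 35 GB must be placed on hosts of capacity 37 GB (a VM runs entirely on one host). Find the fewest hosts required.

Total = 35 + 35 + 34 + 33 + 31 + 24 + 23 + 21 + 21 + 17 + 14 + 8 = 296 GB.
Lower bound: ⌈296/37⌉ = 8 hosts.
Also, 9 VMs each exceed 37/2 GB, and no two of those can share a host, so at least 9 hosts are needed.
A packing using 10 hosts:
  host 1: 35 = 35
  host 2: 35 = 35
  host 3: 34 = 34
  host 4: 33 = 33
  host 5: 31 = 31
  host 6: 24 + 8 = 32
  host 7: 23 + 14 = 37
  host 8: 21 = 21
  host 9: 21 = 21
  host 10: 17 = 17
No arrangement into 9 hosts stays within capacity, so 10 is optimal.

10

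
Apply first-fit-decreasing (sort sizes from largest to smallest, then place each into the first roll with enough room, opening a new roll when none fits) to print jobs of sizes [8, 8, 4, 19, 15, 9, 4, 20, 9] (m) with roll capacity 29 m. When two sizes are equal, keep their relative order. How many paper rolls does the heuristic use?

4

Sorted descending: 20, 19, 15, 9, 9, 8, 8, 4, 4.
  20 → roll 1 (new)  [load 20/29]
  19 → roll 2 (new)  [load 19/29]
  15 → roll 3 (new)  [load 15/29]
  9 → roll 1  [load 29/29]
  9 → roll 2  [load 28/29]
  8 → roll 3  [load 23/29]
  8 → roll 4 (new)  [load 8/29]
  4 → roll 3  [load 27/29]
  4 → roll 4  [load 12/29]
4 paper rolls opened.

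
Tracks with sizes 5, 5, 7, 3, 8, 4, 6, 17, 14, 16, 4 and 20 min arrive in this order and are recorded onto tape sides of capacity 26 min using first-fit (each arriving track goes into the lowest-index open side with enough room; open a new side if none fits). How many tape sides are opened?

  5 → side 1 (new)  [load 5/26]
  5 → side 1  [load 10/26]
  7 → side 1  [load 17/26]
  3 → side 1  [load 20/26]
  8 → side 2 (new)  [load 8/26]
  4 → side 1  [load 24/26]
  6 → side 2  [load 14/26]
  17 → side 3 (new)  [load 17/26]
  14 → side 4 (new)  [load 14/26]
  16 → side 5 (new)  [load 16/26]
  4 → side 2  [load 18/26]
  20 → side 6 (new)  [load 20/26]
6 tape sides opened.

6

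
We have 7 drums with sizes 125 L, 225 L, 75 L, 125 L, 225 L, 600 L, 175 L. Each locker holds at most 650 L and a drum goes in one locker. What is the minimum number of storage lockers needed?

3

Total = 600 + 225 + 225 + 175 + 125 + 125 + 75 = 1550 L.
Lower bound: ⌈1550/650⌉ = 3 storage lockers.
A packing using 3 storage lockers:
  locker 1: 600 = 600
  locker 2: 225 + 225 + 175 = 625
  locker 3: 125 + 125 + 75 = 325
This matches the lower bound, so 3 is optimal.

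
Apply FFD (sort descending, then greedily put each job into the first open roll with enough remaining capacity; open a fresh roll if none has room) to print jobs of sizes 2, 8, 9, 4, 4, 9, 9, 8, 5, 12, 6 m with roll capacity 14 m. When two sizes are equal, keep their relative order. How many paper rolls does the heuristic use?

Sorted descending: 12, 9, 9, 9, 8, 8, 6, 5, 4, 4, 2.
  12 → roll 1 (new)  [load 12/14]
  9 → roll 2 (new)  [load 9/14]
  9 → roll 3 (new)  [load 9/14]
  9 → roll 4 (new)  [load 9/14]
  8 → roll 5 (new)  [load 8/14]
  8 → roll 6 (new)  [load 8/14]
  6 → roll 5  [load 14/14]
  5 → roll 2  [load 14/14]
  4 → roll 3  [load 13/14]
  4 → roll 4  [load 13/14]
  2 → roll 1  [load 14/14]
6 paper rolls opened.

6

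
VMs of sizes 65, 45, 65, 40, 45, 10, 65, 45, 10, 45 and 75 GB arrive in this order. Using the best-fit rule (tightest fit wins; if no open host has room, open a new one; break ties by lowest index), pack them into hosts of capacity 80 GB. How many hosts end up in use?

  65 → host 1 (new)  [load 65/80]
  45 → host 2 (new)  [load 45/80]
  65 → host 3 (new)  [load 65/80]
  40 → host 4 (new)  [load 40/80]
  45 → host 5 (new)  [load 45/80]
  10 → host 1  [load 75/80]
  65 → host 6 (new)  [load 65/80]
  45 → host 7 (new)  [load 45/80]
  10 → host 3  [load 75/80]
  45 → host 8 (new)  [load 45/80]
  75 → host 9 (new)  [load 75/80]
9 hosts opened.

9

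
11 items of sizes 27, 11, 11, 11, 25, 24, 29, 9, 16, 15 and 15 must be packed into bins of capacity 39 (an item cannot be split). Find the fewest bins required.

6

Total = 29 + 27 + 25 + 24 + 16 + 15 + 15 + 11 + 11 + 11 + 9 = 193.
Lower bound: ⌈193/39⌉ = 5 bins.
A packing using 6 bins:
  bin 1: 29 + 9 = 38
  bin 2: 27 + 11 = 38
  bin 3: 25 + 11 = 36
  bin 4: 24 + 15 = 39
  bin 5: 16 + 15 = 31
  bin 6: 11 = 11
No arrangement into 5 bins stays within capacity, so 6 is optimal.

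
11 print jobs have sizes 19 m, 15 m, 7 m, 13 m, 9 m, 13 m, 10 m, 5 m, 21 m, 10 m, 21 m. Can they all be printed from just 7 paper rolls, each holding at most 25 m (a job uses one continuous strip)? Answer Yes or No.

Yes

A valid assignment using 7 paper rolls:
  roll 1: 21 = 21
  roll 2: 21 = 21
  roll 3: 19 + 5 = 24
  roll 4: 15 + 10 = 25
  roll 5: 13 + 10 = 23
  roll 6: 13 + 9 = 22
  roll 7: 7 = 7
Every load is within 25 m, so 7 paper rolls suffice.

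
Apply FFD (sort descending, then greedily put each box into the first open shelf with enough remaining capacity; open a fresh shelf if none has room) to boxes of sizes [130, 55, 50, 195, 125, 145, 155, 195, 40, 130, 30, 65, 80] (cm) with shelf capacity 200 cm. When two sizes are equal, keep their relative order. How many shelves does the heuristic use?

Sorted descending: 195, 195, 155, 145, 130, 130, 125, 80, 65, 55, 50, 40, 30.
  195 → shelf 1 (new)  [load 195/200]
  195 → shelf 2 (new)  [load 195/200]
  155 → shelf 3 (new)  [load 155/200]
  145 → shelf 4 (new)  [load 145/200]
  130 → shelf 5 (new)  [load 130/200]
  130 → shelf 6 (new)  [load 130/200]
  125 → shelf 7 (new)  [load 125/200]
  80 → shelf 8 (new)  [load 80/200]
  65 → shelf 5  [load 195/200]
  55 → shelf 4  [load 200/200]
  50 → shelf 6  [load 180/200]
  40 → shelf 3  [load 195/200]
  30 → shelf 7  [load 155/200]
8 shelves opened.

8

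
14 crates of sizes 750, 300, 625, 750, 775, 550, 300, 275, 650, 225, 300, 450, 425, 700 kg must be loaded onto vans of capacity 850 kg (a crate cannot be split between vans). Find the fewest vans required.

Total = 775 + 750 + 750 + 700 + 650 + 625 + 550 + 450 + 425 + 300 + 300 + 300 + 275 + 225 = 7075 kg.
Lower bound: ⌈7075/850⌉ = 9 vans.
A packing using 10 vans:
  van 1: 775 = 775
  van 2: 750 = 750
  van 3: 750 = 750
  van 4: 700 = 700
  van 5: 650 = 650
  van 6: 625 + 225 = 850
  van 7: 550 + 300 = 850
  van 8: 450 + 300 = 750
  van 9: 425 + 300 = 725
  van 10: 275 = 275
No arrangement into 9 vans stays within capacity, so 10 is optimal.

10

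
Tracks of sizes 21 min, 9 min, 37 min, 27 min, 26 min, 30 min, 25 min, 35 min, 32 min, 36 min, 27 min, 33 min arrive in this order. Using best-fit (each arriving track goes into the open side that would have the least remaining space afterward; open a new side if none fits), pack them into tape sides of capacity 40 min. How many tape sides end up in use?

11

  21 → side 1 (new)  [load 21/40]
  9 → side 1  [load 30/40]
  37 → side 2 (new)  [load 37/40]
  27 → side 3 (new)  [load 27/40]
  26 → side 4 (new)  [load 26/40]
  30 → side 5 (new)  [load 30/40]
  25 → side 6 (new)  [load 25/40]
  35 → side 7 (new)  [load 35/40]
  32 → side 8 (new)  [load 32/40]
  36 → side 9 (new)  [load 36/40]
  27 → side 10 (new)  [load 27/40]
  33 → side 11 (new)  [load 33/40]
11 tape sides opened.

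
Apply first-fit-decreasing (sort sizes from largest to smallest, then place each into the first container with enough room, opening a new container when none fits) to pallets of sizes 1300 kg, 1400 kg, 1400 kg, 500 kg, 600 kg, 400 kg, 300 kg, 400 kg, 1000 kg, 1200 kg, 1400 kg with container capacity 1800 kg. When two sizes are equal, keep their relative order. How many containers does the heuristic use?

6

Sorted descending: 1400, 1400, 1400, 1300, 1200, 1000, 600, 500, 400, 400, 300.
  1400 → container 1 (new)  [load 1400/1800]
  1400 → container 2 (new)  [load 1400/1800]
  1400 → container 3 (new)  [load 1400/1800]
  1300 → container 4 (new)  [load 1300/1800]
  1200 → container 5 (new)  [load 1200/1800]
  1000 → container 6 (new)  [load 1000/1800]
  600 → container 5  [load 1800/1800]
  500 → container 4  [load 1800/1800]
  400 → container 1  [load 1800/1800]
  400 → container 2  [load 1800/1800]
  300 → container 3  [load 1700/1800]
6 containers opened.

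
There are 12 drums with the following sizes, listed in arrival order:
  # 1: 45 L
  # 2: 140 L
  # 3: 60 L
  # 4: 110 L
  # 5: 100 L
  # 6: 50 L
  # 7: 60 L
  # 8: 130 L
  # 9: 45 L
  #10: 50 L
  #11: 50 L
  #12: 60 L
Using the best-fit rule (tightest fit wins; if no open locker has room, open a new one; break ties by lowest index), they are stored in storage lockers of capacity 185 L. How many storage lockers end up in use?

6

  45 → locker 1 (new)  [load 45/185]
  140 → locker 1  [load 185/185]
  60 → locker 2 (new)  [load 60/185]
  110 → locker 2  [load 170/185]
  100 → locker 3 (new)  [load 100/185]
  50 → locker 3  [load 150/185]
  60 → locker 4 (new)  [load 60/185]
  130 → locker 5 (new)  [load 130/185]
  45 → locker 5  [load 175/185]
  50 → locker 4  [load 110/185]
  50 → locker 4  [load 160/185]
  60 → locker 6 (new)  [load 60/185]
6 storage lockers opened.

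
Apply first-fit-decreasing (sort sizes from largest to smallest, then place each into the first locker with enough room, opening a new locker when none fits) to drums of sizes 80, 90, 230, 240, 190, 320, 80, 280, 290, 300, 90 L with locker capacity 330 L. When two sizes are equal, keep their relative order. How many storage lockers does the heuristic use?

8

Sorted descending: 320, 300, 290, 280, 240, 230, 190, 90, 90, 80, 80.
  320 → locker 1 (new)  [load 320/330]
  300 → locker 2 (new)  [load 300/330]
  290 → locker 3 (new)  [load 290/330]
  280 → locker 4 (new)  [load 280/330]
  240 → locker 5 (new)  [load 240/330]
  230 → locker 6 (new)  [load 230/330]
  190 → locker 7 (new)  [load 190/330]
  90 → locker 5  [load 330/330]
  90 → locker 6  [load 320/330]
  80 → locker 7  [load 270/330]
  80 → locker 8 (new)  [load 80/330]
8 storage lockers opened.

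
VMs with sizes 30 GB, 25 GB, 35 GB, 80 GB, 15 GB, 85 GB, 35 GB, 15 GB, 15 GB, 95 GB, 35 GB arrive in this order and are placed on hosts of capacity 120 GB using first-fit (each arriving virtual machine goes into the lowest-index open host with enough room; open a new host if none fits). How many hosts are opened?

5

  30 → host 1 (new)  [load 30/120]
  25 → host 1  [load 55/120]
  35 → host 1  [load 90/120]
  80 → host 2 (new)  [load 80/120]
  15 → host 1  [load 105/120]
  85 → host 3 (new)  [load 85/120]
  35 → host 2  [load 115/120]
  15 → host 1  [load 120/120]
  15 → host 3  [load 100/120]
  95 → host 4 (new)  [load 95/120]
  35 → host 5 (new)  [load 35/120]
5 hosts opened.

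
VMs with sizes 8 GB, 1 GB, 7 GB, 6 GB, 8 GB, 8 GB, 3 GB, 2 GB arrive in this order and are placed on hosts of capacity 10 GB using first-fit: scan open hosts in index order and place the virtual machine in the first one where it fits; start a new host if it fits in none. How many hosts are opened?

  8 → host 1 (new)  [load 8/10]
  1 → host 1  [load 9/10]
  7 → host 2 (new)  [load 7/10]
  6 → host 3 (new)  [load 6/10]
  8 → host 4 (new)  [load 8/10]
  8 → host 5 (new)  [load 8/10]
  3 → host 2  [load 10/10]
  2 → host 3  [load 8/10]
5 hosts opened.

5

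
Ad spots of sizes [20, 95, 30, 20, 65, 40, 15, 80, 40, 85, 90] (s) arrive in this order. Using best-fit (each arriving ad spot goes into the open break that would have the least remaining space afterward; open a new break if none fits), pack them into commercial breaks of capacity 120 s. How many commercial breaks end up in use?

6

  20 → break 1 (new)  [load 20/120]
  95 → break 1  [load 115/120]
  30 → break 2 (new)  [load 30/120]
  20 → break 2  [load 50/120]
  65 → break 2  [load 115/120]
  40 → break 3 (new)  [load 40/120]
  15 → break 3  [load 55/120]
  80 → break 4 (new)  [load 80/120]
  40 → break 4  [load 120/120]
  85 → break 5 (new)  [load 85/120]
  90 → break 6 (new)  [load 90/120]
6 commercial breaks opened.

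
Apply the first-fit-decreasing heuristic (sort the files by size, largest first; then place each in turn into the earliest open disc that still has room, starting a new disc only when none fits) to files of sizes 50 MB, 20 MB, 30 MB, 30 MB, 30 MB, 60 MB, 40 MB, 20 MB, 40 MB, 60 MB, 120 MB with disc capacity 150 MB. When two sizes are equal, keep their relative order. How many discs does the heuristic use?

Sorted descending: 120, 60, 60, 50, 40, 40, 30, 30, 30, 20, 20.
  120 → disc 1 (new)  [load 120/150]
  60 → disc 2 (new)  [load 60/150]
  60 → disc 2  [load 120/150]
  50 → disc 3 (new)  [load 50/150]
  40 → disc 3  [load 90/150]
  40 → disc 3  [load 130/150]
  30 → disc 1  [load 150/150]
  30 → disc 2  [load 150/150]
  30 → disc 4 (new)  [load 30/150]
  20 → disc 3  [load 150/150]
  20 → disc 4  [load 50/150]
4 discs opened.

4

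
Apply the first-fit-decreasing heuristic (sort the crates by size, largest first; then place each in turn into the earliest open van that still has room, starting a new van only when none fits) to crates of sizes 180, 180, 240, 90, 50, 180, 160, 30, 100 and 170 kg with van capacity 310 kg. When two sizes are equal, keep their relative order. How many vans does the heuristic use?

Sorted descending: 240, 180, 180, 180, 170, 160, 100, 90, 50, 30.
  240 → van 1 (new)  [load 240/310]
  180 → van 2 (new)  [load 180/310]
  180 → van 3 (new)  [load 180/310]
  180 → van 4 (new)  [load 180/310]
  170 → van 5 (new)  [load 170/310]
  160 → van 6 (new)  [load 160/310]
  100 → van 2  [load 280/310]
  90 → van 3  [load 270/310]
  50 → van 1  [load 290/310]
  30 → van 2  [load 310/310]
6 vans opened.

6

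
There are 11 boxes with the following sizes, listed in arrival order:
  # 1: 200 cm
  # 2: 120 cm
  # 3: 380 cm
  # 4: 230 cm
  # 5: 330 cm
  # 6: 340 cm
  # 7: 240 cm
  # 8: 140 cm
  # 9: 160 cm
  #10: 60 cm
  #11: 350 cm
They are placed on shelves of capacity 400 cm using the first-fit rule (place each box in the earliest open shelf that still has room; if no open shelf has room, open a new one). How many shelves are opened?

7

  200 → shelf 1 (new)  [load 200/400]
  120 → shelf 1  [load 320/400]
  380 → shelf 2 (new)  [load 380/400]
  230 → shelf 3 (new)  [load 230/400]
  330 → shelf 4 (new)  [load 330/400]
  340 → shelf 5 (new)  [load 340/400]
  240 → shelf 6 (new)  [load 240/400]
  140 → shelf 3  [load 370/400]
  160 → shelf 6  [load 400/400]
  60 → shelf 1  [load 380/400]
  350 → shelf 7 (new)  [load 350/400]
7 shelves opened.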